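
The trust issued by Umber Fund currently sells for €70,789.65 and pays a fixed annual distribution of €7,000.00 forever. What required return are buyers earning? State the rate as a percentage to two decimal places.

P = C/r ⇒ r = C/P = €7,000.00/€70,789.65 = 0.098885

9.89%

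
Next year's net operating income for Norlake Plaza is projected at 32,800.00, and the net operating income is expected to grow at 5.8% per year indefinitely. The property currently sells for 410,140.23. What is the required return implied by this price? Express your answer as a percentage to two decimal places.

P = D₁/(r − g) ⇒ r = D₁/P + g = 32,800.0000/410,140.23 + 0.058 = 0.079973 + 0.058 = 0.137973

13.80%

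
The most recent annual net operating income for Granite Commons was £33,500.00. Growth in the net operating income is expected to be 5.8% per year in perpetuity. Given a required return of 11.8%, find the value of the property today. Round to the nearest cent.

D₁ = D₀ × (1 + g) = £33,500.00 × 1.058 = £35,443.0000
Growing perpetuity: P = D₁ / (r − g) = £35,443.0000 / (0.118 − 0.058) = £590,716.67

£590716.67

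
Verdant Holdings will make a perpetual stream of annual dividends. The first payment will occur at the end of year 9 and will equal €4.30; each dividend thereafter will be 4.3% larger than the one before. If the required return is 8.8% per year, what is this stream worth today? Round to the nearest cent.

€48.67

Value at end of year 8: C₁ / (r − g) = €4.30 / (0.088 − 0.043) = €95.5556
Discount to today: PV = €95.5556 / (1 + 0.088)^8 = €95.5556 / 1.963501 = €48.67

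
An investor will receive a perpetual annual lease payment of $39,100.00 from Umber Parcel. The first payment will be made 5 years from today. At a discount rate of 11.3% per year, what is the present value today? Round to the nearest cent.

$225485.00

Value at end of year 4: C / r = $39,100.00 / 0.113 = $346,017.6991
Discount to today: PV = $346,017.6991 / (1 + 0.113)^4 = $346,017.6991 / 1.534549 = $225,485.00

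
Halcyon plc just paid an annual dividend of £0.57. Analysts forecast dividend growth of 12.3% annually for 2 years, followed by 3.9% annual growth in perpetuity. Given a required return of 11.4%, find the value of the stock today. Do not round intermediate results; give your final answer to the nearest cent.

£9.18

D_1 = 0.64011
D_2 = 0.71884
Terminal value at year 2: TV = D_2×(1+g_2)/(r−g_2) = 0.74688/0.075 = 9.95838
P_0 = D_1/(1+r)^1 + D_2/(1+r)^2 + TV/(1+r)^2
    = 0.57461 + 0.57925 + 8.02451 = 9.17836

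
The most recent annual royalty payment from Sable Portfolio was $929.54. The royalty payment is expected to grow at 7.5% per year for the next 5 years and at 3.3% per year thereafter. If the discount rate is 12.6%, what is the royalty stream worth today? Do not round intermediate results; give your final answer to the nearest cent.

$12242.13

D_1 = 999.25550
D_2 = 1074.19966
D_3 = 1154.76464
D_4 = 1241.37198
D_5 = 1334.47488
Terminal value at year 5: TV = D_5×(1+g_2)/(r−g_2) = 1378.51256/0.093 = 14822.71565
P_0 = D_1/(1+r)^1 + D_2/(1+r)^2 + D_3/(1+r)^3 + D_4/(1+r)^4 + D_5/(1+r)^5 + TV/(1+r)^5
    = 887.43828 + 847.24347 + 808.86921 + 772.23304 + 737.25623 + 8189.09341 = 12242.13363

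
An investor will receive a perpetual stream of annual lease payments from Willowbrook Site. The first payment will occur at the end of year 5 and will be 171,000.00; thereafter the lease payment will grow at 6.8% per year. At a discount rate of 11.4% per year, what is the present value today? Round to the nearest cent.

Value at end of year 4: C₁ / (r − g) = 171,000.00 / (0.114 − 0.068) = 3,717,391.3043
Discount to today: PV = 3,717,391.3043 / (1 + 0.114)^4 = 3,717,391.3043 / 1.540071 = 2,413,779.06

2413779.06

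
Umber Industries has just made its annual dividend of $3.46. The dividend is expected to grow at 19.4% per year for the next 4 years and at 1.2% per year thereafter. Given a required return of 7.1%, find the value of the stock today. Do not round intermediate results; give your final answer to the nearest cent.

$109.97

D_1 = 4.13124
D_2 = 4.93270
D_3 = 5.88964
D_4 = 7.03224
Terminal value at year 4: TV = D_4×(1+g_2)/(r−g_2) = 7.11662/0.059 = 120.62072
P_0 = D_1/(1+r)^1 + D_2/(1+r)^2 + D_3/(1+r)^3 + D_4/(1+r)^4 + TV/(1+r)^4
    = 3.85737 + 4.30037 + 4.79425 + 5.34485 + 91.67777 = 109.97460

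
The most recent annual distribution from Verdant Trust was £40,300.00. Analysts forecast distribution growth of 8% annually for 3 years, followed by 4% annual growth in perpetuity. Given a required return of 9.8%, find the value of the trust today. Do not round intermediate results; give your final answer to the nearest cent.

D_1 = 43524.00000
D_2 = 47005.92000
D_3 = 50766.39360
Terminal value at year 3: TV = D_3×(1+g_2)/(r−g_2) = 52797.04934/0.058 = 910293.95421
P_0 = D_1/(1+r)^1 + D_2/(1+r)^2 + D_3/(1+r)^3 + TV/(1+r)^3
    = 39639.34426 + 38989.51895 + 38350.34650 + 687661.38560 = 804640.59532

£804640.60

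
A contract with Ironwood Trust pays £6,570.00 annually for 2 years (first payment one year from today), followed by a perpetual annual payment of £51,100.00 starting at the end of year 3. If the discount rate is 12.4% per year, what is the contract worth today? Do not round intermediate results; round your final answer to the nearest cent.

PV of 2-year annuity: £6,570.00 × [1 − (1+0.124)^−2] / 0.124 = 11045.54780
Perpetuity value at year 2: £51,100.00 / 0.124 = 412096.77419
PV of perpetuity: 412096.77419 / (1+0.124)^2 = 326186.95796
Total PV = 11045.54780 + 326186.95796 = 337232.50576

£337232.51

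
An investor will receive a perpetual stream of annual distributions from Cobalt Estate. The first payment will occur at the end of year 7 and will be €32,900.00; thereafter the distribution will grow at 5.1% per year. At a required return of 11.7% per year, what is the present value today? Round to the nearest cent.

Value at end of year 6: C₁ / (r − g) = €32,900.00 / (0.117 − 0.051) = €498,484.8485
Discount to today: PV = €498,484.8485 / (1 + 0.117)^6 = €498,484.8485 / 1.942312 = €256,645.07

€256645.07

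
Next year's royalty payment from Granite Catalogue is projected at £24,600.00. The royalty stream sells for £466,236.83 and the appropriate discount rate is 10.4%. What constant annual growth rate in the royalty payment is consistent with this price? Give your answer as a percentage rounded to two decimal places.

5.12%

P = D₁/(r−g) ⇒ g = r − D₁/P = 0.104 − £24,600.00/£466,236.83 = 0.051237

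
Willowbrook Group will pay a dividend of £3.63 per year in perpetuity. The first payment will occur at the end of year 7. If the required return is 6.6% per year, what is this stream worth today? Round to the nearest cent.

£37.48

Value at end of year 6: C / r = £3.63 / 0.066 = £55.0000
Discount to today: PV = £55.0000 / (1 + 0.066)^6 = £55.0000 / 1.467382 = £37.48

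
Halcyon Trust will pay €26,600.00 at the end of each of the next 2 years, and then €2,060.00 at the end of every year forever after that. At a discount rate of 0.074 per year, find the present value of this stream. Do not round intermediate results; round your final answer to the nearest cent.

€71961.82

PV of 2-year annuity: €26,600.00 × [1 − (1+0.074)^−2] / 0.074 = 47827.95654
Perpetuity value at year 2: €2,060.00 / 0.074 = 27837.83784
PV of perpetuity: 27837.83784 / (1+0.074)^2 = 24133.86827
Total PV = 47827.95654 + 24133.86827 = 71961.82481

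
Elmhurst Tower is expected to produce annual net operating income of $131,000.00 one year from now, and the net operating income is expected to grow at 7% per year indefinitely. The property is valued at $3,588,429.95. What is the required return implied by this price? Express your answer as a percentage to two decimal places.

10.65%

P = D₁/(r − g) ⇒ r = D₁/P + g = $131,000.0000/$3,588,429.95 + 0.07 = 0.036506 + 0.07 = 0.106506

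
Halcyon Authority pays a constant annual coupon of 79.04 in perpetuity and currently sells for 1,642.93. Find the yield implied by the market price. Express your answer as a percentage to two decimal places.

4.81%

P = C/r ⇒ r = C/P = 79.04/1,642.93 = 0.048109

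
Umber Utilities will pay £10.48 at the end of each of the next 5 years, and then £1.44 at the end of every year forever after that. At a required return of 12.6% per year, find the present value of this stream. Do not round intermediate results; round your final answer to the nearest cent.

£43.54

PV of 5-year annuity: £10.48 × [1 − (1+0.126)^−5] / 0.126 = 37.22320
Perpetuity value at year 5: £1.44 / 0.126 = 11.42857
PV of perpetuity: 11.42857 / (1+0.126)^5 = 6.31393
Total PV = 37.22320 + 6.31393 = 43.53713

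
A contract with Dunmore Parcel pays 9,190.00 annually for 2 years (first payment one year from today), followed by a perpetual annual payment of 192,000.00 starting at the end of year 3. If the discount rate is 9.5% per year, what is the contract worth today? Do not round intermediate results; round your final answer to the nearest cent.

1701637.31

PV of 2-year annuity: 9,190.00 × [1 − (1+0.095)^−2] / 0.095 = 16057.25485
Perpetuity value at year 2: 192,000.00 / 0.095 = 2021052.63158
PV of perpetuity: 2021052.63158 / (1+0.095)^2 = 1685580.06011
Total PV = 16057.25485 + 1685580.06011 = 1701637.31497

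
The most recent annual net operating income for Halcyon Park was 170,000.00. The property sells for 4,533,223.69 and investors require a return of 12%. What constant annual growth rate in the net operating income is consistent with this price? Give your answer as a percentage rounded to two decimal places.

7.95%

P = D₀(1+g)/(r−g) ⇒ P(r−g) = D₀(1+g) ⇒ g(P+D₀) = P·r − D₀
g = (P·r − D₀)/(P + D₀) = (4,533,223.69×0.12 − 170,000.00) / (4,533,223.69 + 170,000.00) = 0.079517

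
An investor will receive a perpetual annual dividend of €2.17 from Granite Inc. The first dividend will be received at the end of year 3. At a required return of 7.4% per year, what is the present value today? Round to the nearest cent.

Value at end of year 2: C / r = €2.17 / 0.074 = €29.3243
Discount to today: PV = €29.3243 / (1 + 0.074)^2 = €29.3243 / 1.153476 = €25.42

€25.42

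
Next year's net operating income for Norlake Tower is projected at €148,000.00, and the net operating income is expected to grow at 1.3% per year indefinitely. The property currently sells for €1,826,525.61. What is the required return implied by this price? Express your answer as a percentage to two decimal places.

P = D₁/(r − g) ⇒ r = D₁/P + g = €148,000.0000/€1,826,525.61 + 0.013 = 0.081028 + 0.013 = 0.094028

9.40%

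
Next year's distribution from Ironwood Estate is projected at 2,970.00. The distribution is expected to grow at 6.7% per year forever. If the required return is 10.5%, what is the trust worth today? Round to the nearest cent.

78157.89

Growing perpetuity: P = D₁ / (r − g) = 2,970.0000 / (0.105 − 0.067) = 78,157.89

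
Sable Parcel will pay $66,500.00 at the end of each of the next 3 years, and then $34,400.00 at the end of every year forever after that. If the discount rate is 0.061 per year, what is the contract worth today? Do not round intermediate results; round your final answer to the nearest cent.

PV of 3-year annuity: $66,500.00 × [1 − (1+0.061)^−3] / 0.061 = 177426.92912
Perpetuity value at year 3: $34,400.00 / 0.061 = 563934.42623
PV of perpetuity: 563934.42623 / (1+0.061)^3 = 472152.67643
Total PV = 177426.92912 + 472152.67643 = 649579.60555

$649579.61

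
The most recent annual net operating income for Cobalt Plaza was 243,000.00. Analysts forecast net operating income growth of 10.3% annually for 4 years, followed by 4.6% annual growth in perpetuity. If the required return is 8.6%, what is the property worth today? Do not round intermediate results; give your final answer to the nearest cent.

7772413.80

D_1 = 268029.00000
D_2 = 295635.98700
D_3 = 326086.49366
D_4 = 359673.40251
Terminal value at year 4: TV = D_4×(1+g_2)/(r−g_2) = 376218.37902/0.04 = 9405459.47559
P_0 = D_1/(1+r)^1 + D_2/(1+r)^2 + D_3/(1+r)^3 + D_4/(1+r)^4 + TV/(1+r)^4
    = 246803.86740 + 250667.27969 + 254591.16897 + 258576.48193 + 6761775.00240 = 7772413.80039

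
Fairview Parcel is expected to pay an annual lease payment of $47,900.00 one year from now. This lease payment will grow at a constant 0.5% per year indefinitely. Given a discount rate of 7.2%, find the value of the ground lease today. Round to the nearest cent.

$714925.37

Growing perpetuity: P = D₁ / (r − g) = $47,900.0000 / (0.072 − 0.005) = $714,925.37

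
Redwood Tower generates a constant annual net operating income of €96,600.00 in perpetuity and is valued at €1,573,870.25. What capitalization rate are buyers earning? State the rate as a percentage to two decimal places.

P = C/r ⇒ r = C/P = €96,600.00/€1,573,870.25 = 0.061377

6.14%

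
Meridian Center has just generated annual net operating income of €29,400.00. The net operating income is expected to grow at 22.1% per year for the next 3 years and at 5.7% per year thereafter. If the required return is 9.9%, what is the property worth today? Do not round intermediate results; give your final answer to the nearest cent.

D_1 = 35897.40000
D_2 = 43830.72540
D_3 = 53517.31571
Terminal value at year 3: TV = D_3×(1+g_2)/(r−g_2) = 56567.80271/0.042 = 1346852.44545
P_0 = D_1/(1+r)^1 + D_2/(1+r)^2 + D_3/(1+r)^3 + TV/(1+r)^3
    = 32663.69427 + 36289.69127 + 40318.21022 + 1014674.95728 = 1123946.55303

€1123946.55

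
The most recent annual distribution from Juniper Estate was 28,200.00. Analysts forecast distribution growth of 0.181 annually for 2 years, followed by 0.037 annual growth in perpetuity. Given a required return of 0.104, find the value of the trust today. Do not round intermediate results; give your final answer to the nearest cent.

561913.82

D_1 = 33304.20000
D_2 = 39332.26020
Terminal value at year 2: TV = D_2×(1+g_2)/(r−g_2) = 40787.55383/0.067 = 608769.46011
P_0 = D_1/(1+r)^1 + D_2/(1+r)^2 + TV/(1+r)^2
    = 30166.84783 + 32270.87616 + 499476.09821 = 561913.82219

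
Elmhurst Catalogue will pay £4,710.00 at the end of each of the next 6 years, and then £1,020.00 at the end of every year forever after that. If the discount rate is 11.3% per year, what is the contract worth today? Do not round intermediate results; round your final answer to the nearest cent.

PV of 6-year annuity: £4,710.00 × [1 − (1+0.113)^−6] / 0.113 = 19754.80666
Perpetuity value at year 6: £1,020.00 / 0.113 = 9026.54867
PV of perpetuity: 9026.54867 / (1+0.113)^6 = 4748.43768
Total PV = 19754.80666 + 4748.43768 = 24503.24433

£24503.24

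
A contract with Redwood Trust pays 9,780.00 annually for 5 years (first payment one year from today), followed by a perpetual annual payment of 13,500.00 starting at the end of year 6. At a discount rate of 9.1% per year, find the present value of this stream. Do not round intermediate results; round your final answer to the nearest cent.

133919.61

PV of 5-year annuity: 9,780.00 × [1 − (1+0.091)^−5] / 0.091 = 37942.29050
Perpetuity value at year 5: 13,500.00 / 0.091 = 148351.64835
PV of perpetuity: 148351.64835 / (1+0.091)^5 = 95977.32097
Total PV = 37942.29050 + 95977.32097 = 133919.61147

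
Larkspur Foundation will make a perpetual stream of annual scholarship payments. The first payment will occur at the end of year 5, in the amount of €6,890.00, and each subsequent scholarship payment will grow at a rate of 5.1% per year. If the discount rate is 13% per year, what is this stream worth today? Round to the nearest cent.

€53490.71

Value at end of year 4: C₁ / (r − g) = €6,890.00 / (0.13 − 0.051) = €87,215.1899
Discount to today: PV = €87,215.1899 / (1 + 0.13)^4 = €87,215.1899 / 1.630474 = €53,490.71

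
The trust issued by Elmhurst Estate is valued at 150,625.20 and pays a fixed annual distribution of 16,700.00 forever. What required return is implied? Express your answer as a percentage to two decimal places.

11.09%

P = C/r ⇒ r = C/P = 16,700.00/150,625.20 = 0.110871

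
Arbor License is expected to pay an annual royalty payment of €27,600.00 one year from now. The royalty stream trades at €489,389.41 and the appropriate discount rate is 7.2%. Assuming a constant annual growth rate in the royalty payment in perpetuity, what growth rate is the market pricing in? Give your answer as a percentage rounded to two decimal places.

P = D₁/(r−g) ⇒ g = r − D₁/P = 0.072 − €27,600.00/€489,389.41 = 0.015603

1.56%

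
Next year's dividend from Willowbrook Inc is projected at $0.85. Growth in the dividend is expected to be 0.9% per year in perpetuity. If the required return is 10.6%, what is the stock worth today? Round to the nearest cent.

$8.76

Growing perpetuity: P = D₁ / (r − g) = $0.8500 / (0.106 − 0.009) = $8.76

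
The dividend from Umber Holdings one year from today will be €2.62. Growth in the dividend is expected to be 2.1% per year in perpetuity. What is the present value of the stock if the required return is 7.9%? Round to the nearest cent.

€45.17

Growing perpetuity: P = D₁ / (r − g) = €2.6200 / (0.079 − 0.021) = €45.17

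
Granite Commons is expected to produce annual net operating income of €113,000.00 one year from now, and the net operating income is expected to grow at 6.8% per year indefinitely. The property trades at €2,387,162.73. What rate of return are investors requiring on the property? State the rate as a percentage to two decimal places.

11.53%

P = D₁/(r − g) ⇒ r = D₁/P + g = €113,000.0000/€2,387,162.73 + 0.068 = 0.047337 + 0.068 = 0.115337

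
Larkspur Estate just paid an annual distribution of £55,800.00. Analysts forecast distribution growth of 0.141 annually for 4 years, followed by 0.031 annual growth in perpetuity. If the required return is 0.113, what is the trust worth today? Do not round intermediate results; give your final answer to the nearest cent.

£1012486.91

D_1 = 63667.80000
D_2 = 72644.95980
D_3 = 82887.89913
D_4 = 94575.09291
Terminal value at year 4: TV = D_4×(1+g_2)/(r−g_2) = 97506.92079/0.082 = 1189108.79012
P_0 = D_1/(1+r)^1 + D_2/(1+r)^2 + D_3/(1+r)^3 + D_4/(1+r)^4 + TV/(1+r)^4
    = 57203.77358 + 58642.86223 + 60118.15436 + 61630.56076 + 774891.56271 = 1012486.91365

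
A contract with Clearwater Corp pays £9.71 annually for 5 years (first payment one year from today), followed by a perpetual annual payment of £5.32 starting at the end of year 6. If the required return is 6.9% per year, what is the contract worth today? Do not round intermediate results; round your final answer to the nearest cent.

PV of 5-year annuity: £9.71 × [1 − (1+0.069)^−5] / 0.069 = 39.91974
Perpetuity value at year 5: £5.32 / 0.069 = 77.10145
PV of perpetuity: 77.10145 / (1+0.069)^5 = 55.22987
Total PV = 39.91974 + 55.22987 = 95.14961

£95.15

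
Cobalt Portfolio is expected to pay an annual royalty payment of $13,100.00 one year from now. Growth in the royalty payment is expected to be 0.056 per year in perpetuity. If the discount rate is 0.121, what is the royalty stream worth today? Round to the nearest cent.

$201538.46

Growing perpetuity: P = D₁ / (r − g) = $13,100.0000 / (0.121 − 0.056) = $201,538.46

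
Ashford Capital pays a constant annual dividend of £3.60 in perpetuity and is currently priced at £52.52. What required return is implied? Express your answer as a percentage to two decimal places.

6.85%

P = C/r ⇒ r = C/P = £3.60/£52.52 = 0.068545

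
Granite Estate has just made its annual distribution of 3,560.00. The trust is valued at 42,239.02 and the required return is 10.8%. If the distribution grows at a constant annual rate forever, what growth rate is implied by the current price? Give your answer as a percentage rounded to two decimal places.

2.19%

P = D₀(1+g)/(r−g) ⇒ P(r−g) = D₀(1+g) ⇒ g(P+D₀) = P·r − D₀
g = (P·r − D₀)/(P + D₀) = (42,239.02×0.108 − 3,560.00) / (42,239.02 + 3,560.00) = 0.021874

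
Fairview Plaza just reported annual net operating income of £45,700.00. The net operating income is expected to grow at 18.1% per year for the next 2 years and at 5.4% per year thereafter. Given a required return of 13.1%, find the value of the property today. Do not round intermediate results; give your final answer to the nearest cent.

£779638.74

D_1 = 53971.70000
D_2 = 63740.57770
Terminal value at year 2: TV = D_2×(1+g_2)/(r−g_2) = 67182.56890/0.077 = 872500.89475
P_0 = D_1/(1+r)^1 + D_2/(1+r)^2 + TV/(1+r)^2
    = 47720.33599 + 49829.98833 + 682088.41166 = 779638.73598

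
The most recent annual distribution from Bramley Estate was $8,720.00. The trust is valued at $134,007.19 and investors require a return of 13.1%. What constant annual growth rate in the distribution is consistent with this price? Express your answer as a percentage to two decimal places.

6.19%

P = D₀(1+g)/(r−g) ⇒ P(r−g) = D₀(1+g) ⇒ g(P+D₀) = P·r − D₀
g = (P·r − D₀)/(P + D₀) = ($134,007.19×0.131 − $8,720.00) / ($134,007.19 + $8,720.00) = 0.061901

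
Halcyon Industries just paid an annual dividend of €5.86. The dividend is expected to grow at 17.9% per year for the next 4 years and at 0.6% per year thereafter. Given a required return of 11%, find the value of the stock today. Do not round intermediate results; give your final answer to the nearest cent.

€99.46

D_1 = 6.90894
D_2 = 8.14564
D_3 = 9.60371
D_4 = 11.32277
Terminal value at year 4: TV = D_4×(1+g_2)/(r−g_2) = 11.39071/0.104 = 109.52606
P_0 = D_1/(1+r)^1 + D_2/(1+r)^2 + D_3/(1+r)^3 + D_4/(1+r)^4 + TV/(1+r)^4
    = 6.22427 + 6.61118 + 7.02215 + 7.45866 + 72.14821 = 99.46448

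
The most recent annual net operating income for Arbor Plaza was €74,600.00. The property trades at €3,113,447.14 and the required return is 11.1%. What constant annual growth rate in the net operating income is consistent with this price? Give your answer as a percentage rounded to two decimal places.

P = D₀(1+g)/(r−g) ⇒ P(r−g) = D₀(1+g) ⇒ g(P+D₀) = P·r − D₀
g = (P·r − D₀)/(P + D₀) = (€3,113,447.14×0.111 − €74,600.00) / (€3,113,447.14 + €74,600.00) = 0.085003

8.50%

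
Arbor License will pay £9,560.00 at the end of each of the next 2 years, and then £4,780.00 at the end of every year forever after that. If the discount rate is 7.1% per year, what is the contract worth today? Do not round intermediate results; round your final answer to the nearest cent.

£75954.31

PV of 2-year annuity: £9,560.00 × [1 − (1+0.071)^−2] / 0.071 = 17260.72564
Perpetuity value at year 2: £4,780.00 / 0.071 = 67323.94366
PV of perpetuity: 67323.94366 / (1+0.071)^2 = 58693.58084
Total PV = 17260.72564 + 58693.58084 = 75954.30648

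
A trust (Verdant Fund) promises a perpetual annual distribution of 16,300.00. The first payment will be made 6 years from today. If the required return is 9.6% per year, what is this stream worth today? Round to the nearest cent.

107365.22

Value at end of year 5: C / r = 16,300.00 / 0.096 = 169,791.6667
Discount to today: PV = 169,791.6667 / (1 + 0.096)^5 = 169,791.6667 / 1.581440 = 107,365.22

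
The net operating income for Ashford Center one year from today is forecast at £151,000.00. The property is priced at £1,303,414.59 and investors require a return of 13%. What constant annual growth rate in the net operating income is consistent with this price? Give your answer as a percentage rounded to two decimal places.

P = D₁/(r−g) ⇒ g = r − D₁/P = 0.13 − £151,000.00/£1,303,414.59 = 0.014150

1.42%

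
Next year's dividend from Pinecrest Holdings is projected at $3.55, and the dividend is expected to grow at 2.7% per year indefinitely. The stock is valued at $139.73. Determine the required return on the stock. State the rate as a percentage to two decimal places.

5.24%

P = D₁/(r − g) ⇒ r = D₁/P + g = $3.5500/$139.73 + 0.027 = 0.025406 + 0.027 = 0.052406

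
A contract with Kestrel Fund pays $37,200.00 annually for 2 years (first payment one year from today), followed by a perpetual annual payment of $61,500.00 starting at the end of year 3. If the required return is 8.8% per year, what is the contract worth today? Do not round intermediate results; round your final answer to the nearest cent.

$656000.99

PV of 2-year annuity: $37,200.00 × [1 − (1+0.088)^−2] / 0.088 = 65616.89014
Perpetuity value at year 2: $61,500.00 / 0.088 = 698863.63636
PV of perpetuity: 698863.63636 / (1+0.088)^2 = 590384.10025
Total PV = 65616.89014 + 590384.10025 = 656000.99039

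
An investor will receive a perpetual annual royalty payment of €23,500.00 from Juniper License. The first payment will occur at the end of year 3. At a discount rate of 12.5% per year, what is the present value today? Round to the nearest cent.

€148543.21

Value at end of year 2: C / r = €23,500.00 / 0.125 = €188,000.0000
Discount to today: PV = €188,000.0000 / (1 + 0.125)^2 = €188,000.0000 / 1.265625 = €148,543.21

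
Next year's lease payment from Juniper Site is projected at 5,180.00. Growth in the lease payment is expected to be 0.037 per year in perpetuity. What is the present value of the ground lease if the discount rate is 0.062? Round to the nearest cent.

207200.00

Growing perpetuity: P = D₁ / (r − g) = 5,180.0000 / (0.062 − 0.037) = 207,200.00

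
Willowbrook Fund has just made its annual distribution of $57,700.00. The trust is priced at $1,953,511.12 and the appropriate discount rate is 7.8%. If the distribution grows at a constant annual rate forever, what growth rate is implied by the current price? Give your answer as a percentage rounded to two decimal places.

P = D₀(1+g)/(r−g) ⇒ P(r−g) = D₀(1+g) ⇒ g(P+D₀) = P·r − D₀
g = (P·r − D₀)/(P + D₀) = ($1,953,511.12×0.078 − $57,700.00) / ($1,953,511.12 + $57,700.00) = 0.047073

4.71%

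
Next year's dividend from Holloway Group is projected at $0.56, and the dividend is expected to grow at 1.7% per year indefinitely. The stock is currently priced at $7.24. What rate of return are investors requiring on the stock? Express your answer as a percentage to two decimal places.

9.43%

P = D₁/(r − g) ⇒ r = D₁/P + g = $0.5600/$7.24 + 0.017 = 0.077348 + 0.017 = 0.094348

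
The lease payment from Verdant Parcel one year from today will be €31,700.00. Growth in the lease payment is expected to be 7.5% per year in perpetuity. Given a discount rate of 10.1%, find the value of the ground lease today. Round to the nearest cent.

Growing perpetuity: P = D₁ / (r − g) = €31,700.0000 / (0.101 − 0.075) = €1,219,230.77

€1219230.77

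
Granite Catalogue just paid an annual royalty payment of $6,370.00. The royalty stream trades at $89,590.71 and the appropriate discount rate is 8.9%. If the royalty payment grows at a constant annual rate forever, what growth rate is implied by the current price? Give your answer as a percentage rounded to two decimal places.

P = D₀(1+g)/(r−g) ⇒ P(r−g) = D₀(1+g) ⇒ g(P+D₀) = P·r − D₀
g = (P·r − D₀)/(P + D₀) = ($89,590.71×0.089 − $6,370.00) / ($89,590.71 + $6,370.00) = 0.016711

1.67%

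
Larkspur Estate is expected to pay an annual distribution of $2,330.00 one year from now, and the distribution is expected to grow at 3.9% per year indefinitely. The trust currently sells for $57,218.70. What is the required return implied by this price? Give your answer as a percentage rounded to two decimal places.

7.97%

P = D₁/(r − g) ⇒ r = D₁/P + g = $2,330.0000/$57,218.70 + 0.039 = 0.040721 + 0.039 = 0.079721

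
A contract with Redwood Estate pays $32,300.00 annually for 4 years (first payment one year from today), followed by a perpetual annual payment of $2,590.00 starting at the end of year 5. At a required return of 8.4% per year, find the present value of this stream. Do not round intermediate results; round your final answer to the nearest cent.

$128366.80

PV of 4-year annuity: $32,300.00 × [1 − (1+0.084)^−4] / 0.084 = 106036.05241
Perpetuity value at year 4: $2,590.00 / 0.084 = 30833.33333
PV of perpetuity: 30833.33333 / (1+0.084)^4 = 22330.75204
Total PV = 106036.05241 + 22330.75204 = 128366.80445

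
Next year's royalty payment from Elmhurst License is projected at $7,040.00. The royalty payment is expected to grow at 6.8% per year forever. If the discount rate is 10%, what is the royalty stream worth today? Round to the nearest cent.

Growing perpetuity: P = D₁ / (r − g) = $7,040.0000 / (0.1 − 0.068) = $220,000.00

$220000.00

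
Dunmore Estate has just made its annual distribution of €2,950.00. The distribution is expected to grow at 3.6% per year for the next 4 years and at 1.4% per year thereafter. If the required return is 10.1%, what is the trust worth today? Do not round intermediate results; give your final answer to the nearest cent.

€37112.67

D_1 = 3056.20000
D_2 = 3166.22320
D_3 = 3280.20724
D_4 = 3398.29470
Terminal value at year 4: TV = D_4×(1+g_2)/(r−g_2) = 3445.87082/0.087 = 39607.71059
P_0 = D_1/(1+r)^1 + D_2/(1+r)^2 + D_3/(1+r)^3 + D_4/(1+r)^4 + TV/(1+r)^4
    = 2775.84015 + 2611.96221 + 2457.75917 + 2312.65986 + 26954.44935 = 37112.67073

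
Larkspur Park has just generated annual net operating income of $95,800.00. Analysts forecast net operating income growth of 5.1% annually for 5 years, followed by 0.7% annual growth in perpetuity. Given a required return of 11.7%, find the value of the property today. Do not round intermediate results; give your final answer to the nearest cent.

$1047262.17

D_1 = 100685.80000
D_2 = 105820.77580
D_3 = 111217.63537
D_4 = 116889.73477
D_5 = 122851.11124
Terminal value at year 5: TV = D_5×(1+g_2)/(r−g_2) = 123711.06902/0.11 = 1124646.08201
P_0 = D_1/(1+r)^1 + D_2/(1+r)^2 + D_3/(1+r)^3 + D_4/(1+r)^4 + D_5/(1+r)^5 + TV/(1+r)^5
    = 90139.48075 + 84813.42370 + 79802.06652 + 75086.81461 + 70650.17202 + 646770.21117 = 1047262.16878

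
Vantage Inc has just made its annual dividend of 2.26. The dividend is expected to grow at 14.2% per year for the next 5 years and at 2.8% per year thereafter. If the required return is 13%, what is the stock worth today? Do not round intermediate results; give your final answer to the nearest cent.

D_1 = 2.58092
D_2 = 2.94741
D_3 = 3.36594
D_4 = 3.84391
D_5 = 4.38974
Terminal value at year 5: TV = D_5×(1+g_2)/(r−g_2) = 4.51265/0.102 = 44.24171
P_0 = D_1/(1+r)^1 + D_2/(1+r)^2 + D_3/(1+r)^3 + D_4/(1+r)^4 + D_5/(1+r)^5 + TV/(1+r)^5
    = 2.28400 + 2.30825 + 2.33277 + 2.35754 + 2.38258 + 24.01263 = 35.67777

35.68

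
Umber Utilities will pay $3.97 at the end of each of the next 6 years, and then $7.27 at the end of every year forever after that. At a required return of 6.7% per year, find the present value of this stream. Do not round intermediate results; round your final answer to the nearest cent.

PV of 6-year annuity: $3.97 × [1 − (1+0.067)^−6] / 0.067 = 19.09970
Perpetuity value at year 6: $7.27 / 0.067 = 108.50746
PV of perpetuity: 108.50746 / (1+0.067)^6 = 73.53144
Total PV = 19.09970 + 73.53144 = 92.63114

$92.63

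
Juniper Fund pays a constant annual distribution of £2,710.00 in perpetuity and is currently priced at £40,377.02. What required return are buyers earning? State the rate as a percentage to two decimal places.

6.71%

P = C/r ⇒ r = C/P = £2,710.00/£40,377.02 = 0.067117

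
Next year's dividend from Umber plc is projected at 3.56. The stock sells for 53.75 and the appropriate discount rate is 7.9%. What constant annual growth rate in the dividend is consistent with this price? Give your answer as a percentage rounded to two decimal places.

P = D₁/(r−g) ⇒ g = r − D₁/P = 0.079 − 3.56/53.75 = 0.012767

1.28%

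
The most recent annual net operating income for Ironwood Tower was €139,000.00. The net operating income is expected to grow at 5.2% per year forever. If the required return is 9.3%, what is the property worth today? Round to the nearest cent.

€3566536.59

D₁ = D₀ × (1 + g) = €139,000.00 × 1.052 = €146,228.0000
Growing perpetuity: P = D₁ / (r − g) = €146,228.0000 / (0.093 − 0.052) = €3,566,536.59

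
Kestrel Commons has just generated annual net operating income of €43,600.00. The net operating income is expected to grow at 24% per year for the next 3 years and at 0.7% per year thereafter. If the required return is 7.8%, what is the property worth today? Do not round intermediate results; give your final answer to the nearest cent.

€1115365.68

D_1 = 54064.00000
D_2 = 67039.36000
D_3 = 83128.80640
Terminal value at year 3: TV = D_3×(1+g_2)/(r−g_2) = 83710.70804/0.071 = 1179024.05697
P_0 = D_1/(1+r)^1 + D_2/(1+r)^2 + D_3/(1+r)^3 + TV/(1+r)^3
    = 50152.13358 + 57688.91061 + 66358.30163 + 941166.33441 = 1115365.68024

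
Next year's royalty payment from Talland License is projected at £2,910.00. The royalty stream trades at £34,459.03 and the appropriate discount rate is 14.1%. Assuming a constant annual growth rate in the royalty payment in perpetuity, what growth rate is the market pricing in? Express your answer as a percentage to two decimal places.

5.66%

P = D₁/(r−g) ⇒ g = r − D₁/P = 0.141 − £2,910.00/£34,459.03 = 0.056552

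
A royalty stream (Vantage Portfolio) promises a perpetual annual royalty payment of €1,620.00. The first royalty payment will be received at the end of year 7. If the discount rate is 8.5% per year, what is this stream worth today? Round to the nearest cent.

€11682.01

Value at end of year 6: C / r = €1,620.00 / 0.085 = €19,058.8235
Discount to today: PV = €19,058.8235 / (1 + 0.085)^6 = €19,058.8235 / 1.631468 = €11,682.01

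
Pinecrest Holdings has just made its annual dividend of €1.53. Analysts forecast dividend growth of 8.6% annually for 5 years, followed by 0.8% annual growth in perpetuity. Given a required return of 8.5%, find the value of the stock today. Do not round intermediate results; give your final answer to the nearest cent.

D_1 = 1.66158
D_2 = 1.80448
D_3 = 1.95966
D_4 = 2.12819
D_5 = 2.31122
Terminal value at year 5: TV = D_5×(1+g_2)/(r−g_2) = 2.32971/0.077 = 30.25592
P_0 = D_1/(1+r)^1 + D_2/(1+r)^2 + D_3/(1+r)^3 + D_4/(1+r)^4 + D_5/(1+r)^5 + TV/(1+r)^5
    = 1.53141 + 1.53282 + 1.53423 + 1.53565 + 1.53706 + 20.12156 = 27.79274

€27.79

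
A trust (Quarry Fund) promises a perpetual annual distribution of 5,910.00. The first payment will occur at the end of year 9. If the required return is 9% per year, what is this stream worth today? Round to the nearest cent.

Value at end of year 8: C / r = 5,910.00 / 0.09 = 65,666.6667
Discount to today: PV = 65,666.6667 / (1 + 0.09)^8 = 65,666.6667 / 1.992563 = 32,955.89

32955.89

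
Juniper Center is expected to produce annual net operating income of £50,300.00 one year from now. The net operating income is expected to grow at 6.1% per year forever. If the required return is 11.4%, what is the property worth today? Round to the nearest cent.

Growing perpetuity: P = D₁ / (r − g) = £50,300.0000 / (0.114 − 0.061) = £949,056.60

£949056.60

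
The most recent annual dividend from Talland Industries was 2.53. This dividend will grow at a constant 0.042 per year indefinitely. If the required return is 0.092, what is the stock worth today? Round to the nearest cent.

52.73

D₁ = D₀ × (1 + g) = 2.53 × 1.042 = 2.6363
Growing perpetuity: P = D₁ / (r − g) = 2.6363 / (0.092 − 0.042) = 52.73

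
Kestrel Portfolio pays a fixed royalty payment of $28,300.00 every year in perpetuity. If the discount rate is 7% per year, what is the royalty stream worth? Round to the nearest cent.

Level perpetuity: PV = C / r = $28,300.00 / 0.07 = $404,285.71

$404285.71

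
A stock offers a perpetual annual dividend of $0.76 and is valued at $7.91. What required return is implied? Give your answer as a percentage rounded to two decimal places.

P = C/r ⇒ r = C/P = $0.76/$7.91 = 0.096081

9.61%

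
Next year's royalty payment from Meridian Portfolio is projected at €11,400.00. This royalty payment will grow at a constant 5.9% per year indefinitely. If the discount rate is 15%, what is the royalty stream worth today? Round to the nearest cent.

€125274.73

Growing perpetuity: P = D₁ / (r − g) = €11,400.0000 / (0.15 − 0.059) = €125,274.73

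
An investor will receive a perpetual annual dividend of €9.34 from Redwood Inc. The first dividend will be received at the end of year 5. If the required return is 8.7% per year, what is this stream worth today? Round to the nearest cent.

Value at end of year 4: C / r = €9.34 / 0.087 = €107.3563
Discount to today: PV = €107.3563 / (1 + 0.087)^4 = €107.3563 / 1.396105 = €76.90

€76.90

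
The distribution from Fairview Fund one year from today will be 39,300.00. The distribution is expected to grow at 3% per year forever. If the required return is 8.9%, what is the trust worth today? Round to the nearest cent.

666101.69

Growing perpetuity: P = D₁ / (r − g) = 39,300.0000 / (0.089 − 0.03) = 666,101.69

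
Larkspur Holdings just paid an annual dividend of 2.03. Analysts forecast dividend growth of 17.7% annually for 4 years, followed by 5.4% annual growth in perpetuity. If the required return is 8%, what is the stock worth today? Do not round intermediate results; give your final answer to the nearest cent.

D_1 = 2.38931
D_2 = 2.81222
D_3 = 3.30998
D_4 = 3.89585
Terminal value at year 4: TV = D_4×(1+g_2)/(r−g_2) = 4.10622/0.026 = 157.93164
P_0 = D_1/(1+r)^1 + D_2/(1+r)^2 + D_3/(1+r)^3 + D_4/(1+r)^4 + TV/(1+r)^4
    = 2.21232 + 2.41102 + 2.62757 + 2.86356 + 116.08447 = 126.19895

126.20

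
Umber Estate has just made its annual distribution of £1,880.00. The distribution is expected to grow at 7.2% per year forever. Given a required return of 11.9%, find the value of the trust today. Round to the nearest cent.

£42880.00

D₁ = D₀ × (1 + g) = £1,880.00 × 1.072 = £2,015.3600
Growing perpetuity: P = D₁ / (r − g) = £2,015.3600 / (0.119 − 0.072) = £42,880.00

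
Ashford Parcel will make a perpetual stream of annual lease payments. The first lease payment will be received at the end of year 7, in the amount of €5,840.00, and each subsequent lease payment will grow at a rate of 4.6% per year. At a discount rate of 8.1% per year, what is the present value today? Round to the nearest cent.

€104566.03

Value at end of year 6: C₁ / (r − g) = €5,840.00 / (0.081 − 0.046) = €166,857.1429
Discount to today: PV = €166,857.1429 / (1 + 0.081)^6 = €166,857.1429 / 1.595711 = €104,566.03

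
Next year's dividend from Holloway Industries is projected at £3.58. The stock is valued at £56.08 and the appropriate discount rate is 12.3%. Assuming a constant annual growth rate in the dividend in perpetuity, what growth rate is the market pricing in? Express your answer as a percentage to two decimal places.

P = D₁/(r−g) ⇒ g = r − D₁/P = 0.123 − £3.58/£56.08 = 0.059163

5.92%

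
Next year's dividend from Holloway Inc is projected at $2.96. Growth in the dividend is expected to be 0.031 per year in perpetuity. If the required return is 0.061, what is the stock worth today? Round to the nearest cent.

Growing perpetuity: P = D₁ / (r − g) = $2.9600 / (0.061 − 0.031) = $98.67

$98.67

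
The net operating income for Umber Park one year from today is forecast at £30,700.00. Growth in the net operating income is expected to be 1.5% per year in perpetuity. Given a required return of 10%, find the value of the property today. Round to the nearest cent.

£361176.47

Growing perpetuity: P = D₁ / (r − g) = £30,700.0000 / (0.1 − 0.015) = £361,176.47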